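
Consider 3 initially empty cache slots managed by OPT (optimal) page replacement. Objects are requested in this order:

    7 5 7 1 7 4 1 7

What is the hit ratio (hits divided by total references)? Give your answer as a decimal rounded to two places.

0.50

7 → fault, frames (7)
5 → fault, frames (7 5)
7 → hit
1 → fault, frames (7 5 1)
7 → hit
4 → fault, evict 5, frames (7 1 4)
1 → hit
7 → hit
Hits: 4 of 8 references → 4/8 = 0.5000.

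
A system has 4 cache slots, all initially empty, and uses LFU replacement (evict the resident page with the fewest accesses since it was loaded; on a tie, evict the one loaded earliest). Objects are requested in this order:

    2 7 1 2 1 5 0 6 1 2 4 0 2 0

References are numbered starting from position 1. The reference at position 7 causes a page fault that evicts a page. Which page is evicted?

pos 1: 2: miss, frames (2)
pos 2: 7: miss, frames (2 7)
pos 3: 1: miss, frames (2 7 1)
pos 4: 2: hit
pos 5: 1: hit
pos 6: 5: miss, frames (2 7 1 5)
pos 7: 0: miss, evict 7, frames (2 1 5 0)
At position 7, page 7 is evicted.

7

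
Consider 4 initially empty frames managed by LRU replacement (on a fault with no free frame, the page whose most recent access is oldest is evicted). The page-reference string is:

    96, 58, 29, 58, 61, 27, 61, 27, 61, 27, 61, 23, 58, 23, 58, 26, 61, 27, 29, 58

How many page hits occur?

96 → fault, frames (96)
58 → fault, frames (96 58)
29 → fault, frames (96 58 29)
58 → hit
61 → fault, frames (96 29 58 61)
27 → fault, evict 96, frames (29 58 61 27)
61 → hit
27 → hit
61 → hit
27 → hit
61 → hit
23 → fault, evict 29, frames (58 27 61 23)
58 → hit
23 → hit
58 → hit
26 → fault, evict 27, frames (61 23 58 26)
61 → hit
27 → fault, evict 23, frames (58 26 61 27)
29 → fault, evict 58, frames (26 61 27 29)
58 → fault, evict 26, frames (61 27 29 58)
Hits: 10.

10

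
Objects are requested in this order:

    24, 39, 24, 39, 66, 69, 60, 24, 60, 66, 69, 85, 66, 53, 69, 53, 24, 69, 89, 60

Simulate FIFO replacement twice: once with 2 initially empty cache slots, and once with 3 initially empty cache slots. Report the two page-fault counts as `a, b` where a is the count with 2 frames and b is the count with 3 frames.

2 frames: F F . . F F F F . F F F F F F . F . F F → 15 faults.
3 frames: F F . . F F F F . F F F . F . . F F F F → 14 faults.
14 < 15: adding a frame reduced faults, as is typical.

15, 14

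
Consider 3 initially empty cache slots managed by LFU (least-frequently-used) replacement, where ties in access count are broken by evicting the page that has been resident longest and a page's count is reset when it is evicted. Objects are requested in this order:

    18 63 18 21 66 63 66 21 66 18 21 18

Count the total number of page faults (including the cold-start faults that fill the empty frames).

18 → fault, frames {18}
63 → fault, frames {18,63}
18 → hit
21 → fault, frames {18,63,21}
66 → fault, evict 63, frames {18,21,66}
63 → fault, evict 21, frames {18,66,63}
66 → hit
21 → fault, evict 63, frames {18,66,21}
66 → hit
18 → hit
21 → hit
18 → hit
Page faults: 6.

6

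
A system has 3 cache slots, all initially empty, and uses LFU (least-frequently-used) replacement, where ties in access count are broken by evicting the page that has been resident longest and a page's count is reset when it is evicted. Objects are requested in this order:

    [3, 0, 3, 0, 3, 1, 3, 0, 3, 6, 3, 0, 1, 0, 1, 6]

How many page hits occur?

3: miss, frames {3}
0: miss, frames {3,0}
3: hit
0: hit
3: hit
1: miss, frames {3,0,1}
3: hit
0: hit
3: hit
6: miss, evict 1, frames {3,0,6}
3: hit
0: hit
1: miss, evict 6, frames {3,0,1}
0: hit
1: hit
6: miss, evict 1, frames {3,0,6}
Hits: 10.

10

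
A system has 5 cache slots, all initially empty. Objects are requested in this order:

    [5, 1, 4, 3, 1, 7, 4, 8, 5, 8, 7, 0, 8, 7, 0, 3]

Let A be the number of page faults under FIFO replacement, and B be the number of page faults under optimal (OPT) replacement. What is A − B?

1

Under FIFO: F F F F . F . F F . . F . . . . → 8 faults.
Under OPT: F F F F . F . F . . . F . . . . → 7 faults.
A − B = 8 − 7 = 1.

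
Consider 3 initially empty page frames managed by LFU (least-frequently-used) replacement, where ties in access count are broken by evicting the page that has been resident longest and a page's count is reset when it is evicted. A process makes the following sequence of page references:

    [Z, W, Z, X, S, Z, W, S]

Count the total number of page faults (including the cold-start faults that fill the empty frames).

Z: fault, frames (Z)
W: fault, frames (Z W)
Z: hit
X: fault, frames (Z W X)
S: fault, evict W, frames (Z X S)
Z: hit
W: fault, evict X, frames (Z S W)
S: hit
Page faults: 5.

5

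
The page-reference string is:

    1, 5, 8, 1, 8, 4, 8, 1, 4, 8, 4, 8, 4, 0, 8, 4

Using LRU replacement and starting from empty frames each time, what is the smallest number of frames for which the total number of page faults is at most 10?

f=1: 16 faults
f=2: 11 faults
f=3: 5 faults
f=4: 5 faults
f=5: 5 faults
Smallest f with faults ≤ 10 is 3.

3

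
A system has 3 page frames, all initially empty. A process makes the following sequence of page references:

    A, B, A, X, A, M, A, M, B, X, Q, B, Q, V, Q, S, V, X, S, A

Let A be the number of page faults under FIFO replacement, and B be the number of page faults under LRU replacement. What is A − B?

Under FIFO: F F . F . F F . F F F . . F . F . F . F → 12 faults.
Under LRU: F F . F . F . . F F F . . F . F . F . F → 11 faults.
A − B = 12 − 11 = 1.

1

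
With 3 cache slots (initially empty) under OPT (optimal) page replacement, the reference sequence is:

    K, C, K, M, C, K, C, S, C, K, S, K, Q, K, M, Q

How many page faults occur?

K: fault, frames (K)
C: fault, frames (K C)
K: hit
M: fault, frames (K C M)
C: hit
K: hit
C: hit
S: fault, evict M, frames (K C S)
C: hit
K: hit
S: hit
K: hit
Q: fault, evict S, frames (K C Q)
K: hit
M: fault, evict C, frames (K Q M)
Q: hit
Page faults: 6.

6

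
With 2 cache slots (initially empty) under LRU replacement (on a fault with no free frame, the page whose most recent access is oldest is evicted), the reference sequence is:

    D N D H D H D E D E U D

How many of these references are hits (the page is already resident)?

D: fault, frames (D)
N: fault, frames (D N)
D: hit
H: fault, evict N, frames (D H)
D: hit
H: hit
D: hit
E: fault, evict H, frames (D E)
D: hit
E: hit
U: fault, evict D, frames (E U)
D: fault, evict E, frames (U D)
Hits: 6.

6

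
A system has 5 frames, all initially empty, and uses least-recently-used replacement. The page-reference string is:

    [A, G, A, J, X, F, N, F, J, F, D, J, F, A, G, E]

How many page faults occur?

10

A → fault, frames {A}
G → fault, frames {A,G}
A → hit
J → fault, frames {G,A,J}
X → fault, frames {G,A,J,X}
F → fault, frames {G,A,J,X,F}
N → fault, evict G, frames {A,J,X,F,N}
F → hit
J → hit
F → hit
D → fault, evict A, frames {X,N,J,F,D}
J → hit
F → hit
A → fault, evict X, frames {N,D,J,F,A}
G → fault, evict N, frames {D,J,F,A,G}
E → fault, evict D, frames {J,F,A,G,E}
Page faults: 10.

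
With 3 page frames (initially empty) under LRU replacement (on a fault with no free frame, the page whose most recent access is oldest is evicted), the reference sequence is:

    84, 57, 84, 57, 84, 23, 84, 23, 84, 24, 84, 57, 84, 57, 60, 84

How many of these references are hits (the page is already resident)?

84 → miss, frames [84]
57 → miss, frames [84, 57]
84 → hit
57 → hit
84 → hit
23 → miss, frames [57, 84, 23]
84 → hit
23 → hit
84 → hit
24 → miss, evict 57, frames [23, 84, 24]
84 → hit
57 → miss, evict 23, frames [24, 84, 57]
84 → hit
57 → hit
60 → miss, evict 24, frames [84, 57, 60]
84 → hit
Hits: 10.

10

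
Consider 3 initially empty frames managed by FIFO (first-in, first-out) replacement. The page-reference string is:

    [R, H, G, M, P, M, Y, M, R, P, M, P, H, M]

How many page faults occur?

R: fault, frames [R]
H: fault, frames [R, H]
G: fault, frames [R, H, G]
M: fault, evict R, frames [H, G, M]
P: fault, evict H, frames [G, M, P]
M: hit
Y: fault, evict G, frames [M, P, Y]
M: hit
R: fault, evict M, frames [P, Y, R]
P: hit
M: fault, evict P, frames [Y, R, M]
P: fault, evict Y, frames [R, M, P]
H: fault, evict R, frames [M, P, H]
M: hit
Page faults: 10.

10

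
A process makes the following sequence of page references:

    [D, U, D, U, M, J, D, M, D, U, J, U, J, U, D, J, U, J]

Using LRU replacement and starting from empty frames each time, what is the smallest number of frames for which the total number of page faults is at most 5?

f=1: 18 faults
f=2: 11 faults
f=3: 7 faults
f=4: 4 faults
Smallest f with faults ≤ 5 is 4.

4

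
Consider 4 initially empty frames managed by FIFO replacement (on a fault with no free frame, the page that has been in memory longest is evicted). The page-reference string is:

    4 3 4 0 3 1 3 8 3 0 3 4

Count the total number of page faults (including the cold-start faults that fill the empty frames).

4: miss, frames [4]
3: miss, frames [4, 3]
4: hit
0: miss, frames [4, 3, 0]
3: hit
1: miss, frames [4, 3, 0, 1]
3: hit
8: miss, evict 4, frames [3, 0, 1, 8]
3: hit
0: hit
3: hit
4: miss, evict 3, frames [0, 1, 8, 4]
Page faults: 6.

6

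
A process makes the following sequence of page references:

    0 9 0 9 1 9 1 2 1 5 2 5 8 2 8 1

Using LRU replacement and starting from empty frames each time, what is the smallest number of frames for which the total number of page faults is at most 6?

4

f=1: 16 faults
f=2: 9 faults
f=3: 7 faults
f=4: 6 faults
f=5: 6 faults
f=6: 6 faults
Smallest f with faults ≤ 6 is 4.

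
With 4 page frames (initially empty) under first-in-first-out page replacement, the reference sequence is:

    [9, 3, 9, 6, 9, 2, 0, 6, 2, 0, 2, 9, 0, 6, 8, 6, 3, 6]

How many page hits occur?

9 -> miss, frames [9]
3 -> miss, frames [9, 3]
9 -> hit
6 -> miss, frames [9, 3, 6]
9 -> hit
2 -> miss, frames [9, 3, 6, 2]
0 -> miss, evict 9, frames [3, 6, 2, 0]
6 -> hit
2 -> hit
0 -> hit
2 -> hit
9 -> miss, evict 3, frames [6, 2, 0, 9]
0 -> hit
6 -> hit
8 -> miss, evict 6, frames [2, 0, 9, 8]
6 -> miss, evict 2, frames [0, 9, 8, 6]
3 -> miss, evict 0, frames [9, 8, 6, 3]
6 -> hit
Hits: 9.

9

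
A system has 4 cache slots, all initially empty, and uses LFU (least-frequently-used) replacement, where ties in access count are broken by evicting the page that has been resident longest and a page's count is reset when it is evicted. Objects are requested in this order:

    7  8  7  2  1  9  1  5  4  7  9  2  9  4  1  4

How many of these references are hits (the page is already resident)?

6

7 -> miss, frames (7)
8 -> miss, frames (7 8)
7 -> hit
2 -> miss, frames (7 8 2)
1 -> miss, frames (7 8 2 1)
9 -> miss, evict 8, frames (7 2 1 9)
1 -> hit
5 -> miss, evict 2, frames (7 1 9 5)
4 -> miss, evict 9, frames (7 1 5 4)
7 -> hit
9 -> miss, evict 5, frames (7 1 4 9)
2 -> miss, evict 4, frames (7 1 9 2)
9 -> hit
4 -> miss, evict 2, frames (7 1 9 4)
1 -> hit
4 -> hit
Hits: 6.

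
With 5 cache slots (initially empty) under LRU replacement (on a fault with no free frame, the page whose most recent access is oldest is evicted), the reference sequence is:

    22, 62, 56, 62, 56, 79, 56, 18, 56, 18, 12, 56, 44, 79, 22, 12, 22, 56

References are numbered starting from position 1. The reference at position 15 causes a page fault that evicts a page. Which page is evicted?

18

pos 1: 22: miss, frames (22)
pos 2: 62: miss, frames (22 62)
pos 3: 56: miss, frames (22 62 56)
pos 4: 62: hit
pos 5: 56: hit
pos 6: 79: miss, frames (22 62 56 79)
pos 7: 56: hit
pos 8: 18: miss, frames (22 62 79 56 18)
pos 9: 56: hit
pos 10: 18: hit
pos 11: 12: miss, evict 22, frames (62 79 56 18 12)
pos 12: 56: hit
pos 13: 44: miss, evict 62, frames (79 18 12 56 44)
pos 14: 79: hit
pos 15: 22: miss, evict 18, frames (12 56 44 79 22)
At position 15, page 18 is evicted.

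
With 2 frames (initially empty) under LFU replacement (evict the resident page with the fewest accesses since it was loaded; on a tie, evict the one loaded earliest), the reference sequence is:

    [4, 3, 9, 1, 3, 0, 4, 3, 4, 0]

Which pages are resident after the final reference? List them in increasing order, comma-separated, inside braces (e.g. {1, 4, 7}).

4 -> miss, frames [4]
3 -> miss, frames [4, 3]
9 -> miss, evict 4, frames [3, 9]
1 -> miss, evict 3, frames [9, 1]
3 -> miss, evict 9, frames [1, 3]
0 -> miss, evict 1, frames [3, 0]
4 -> miss, evict 3, frames [0, 4]
3 -> miss, evict 0, frames [4, 3]
4 -> hit
0 -> miss, evict 3, frames [4, 0]

{0, 4}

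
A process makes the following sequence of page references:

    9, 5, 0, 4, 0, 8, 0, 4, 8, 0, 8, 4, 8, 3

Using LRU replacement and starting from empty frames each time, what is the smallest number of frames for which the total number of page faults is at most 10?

f=1: 14 faults
f=2: 10 faults
f=3: 6 faults
f=4: 6 faults
f=5: 6 faults
f=6: 6 faults
Smallest f with faults ≤ 10 is 2.

2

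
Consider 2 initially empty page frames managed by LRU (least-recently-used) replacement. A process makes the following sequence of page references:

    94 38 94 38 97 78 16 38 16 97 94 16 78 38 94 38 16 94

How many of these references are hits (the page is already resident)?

4

94: fault, frames [94]
38: fault, frames [94, 38]
94: hit
38: hit
97: fault, evict 94, frames [38, 97]
78: fault, evict 38, frames [97, 78]
16: fault, evict 97, frames [78, 16]
38: fault, evict 78, frames [16, 38]
16: hit
97: fault, evict 38, frames [16, 97]
94: fault, evict 16, frames [97, 94]
16: fault, evict 97, frames [94, 16]
78: fault, evict 94, frames [16, 78]
38: fault, evict 16, frames [78, 38]
94: fault, evict 78, frames [38, 94]
38: hit
16: fault, evict 94, frames [38, 16]
94: fault, evict 38, frames [16, 94]
Hits: 4.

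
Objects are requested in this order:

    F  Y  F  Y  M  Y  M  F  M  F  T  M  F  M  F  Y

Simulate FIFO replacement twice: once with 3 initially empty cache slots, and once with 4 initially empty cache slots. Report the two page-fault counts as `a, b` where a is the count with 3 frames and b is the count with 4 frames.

3 frames: F F . . F . . . . . F . F . . F → 6 faults.
4 frames: F F . . F . . . . . F . . . . . → 4 faults.
4 < 6: adding a frame reduced faults, as is typical.

6, 4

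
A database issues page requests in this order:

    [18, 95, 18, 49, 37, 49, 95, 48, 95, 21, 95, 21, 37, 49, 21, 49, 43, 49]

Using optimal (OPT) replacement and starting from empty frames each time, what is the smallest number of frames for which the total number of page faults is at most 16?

2

f=1: 18 faults
f=2: 10 faults
f=3: 8 faults
f=4: 7 faults
f=5: 7 faults
f=6: 7 faults
f=7: 7 faults
Smallest f with faults ≤ 16 is 2.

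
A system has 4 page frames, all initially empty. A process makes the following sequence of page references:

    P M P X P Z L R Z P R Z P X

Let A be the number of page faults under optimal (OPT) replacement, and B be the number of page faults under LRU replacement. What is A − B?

-1

Under OPT: F F . F . F F F . . . . . . → 6 faults.
Under LRU: F F . F . F F F . . . . . F → 7 faults.
A − B = 6 − 7 = -1.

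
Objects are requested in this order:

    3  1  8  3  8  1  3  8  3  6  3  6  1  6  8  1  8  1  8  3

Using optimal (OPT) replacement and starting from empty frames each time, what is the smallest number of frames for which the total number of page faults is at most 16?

2

f=1: 20 faults
f=2: 9 faults
f=3: 5 faults
f=4: 4 faults
Smallest f with faults ≤ 16 is 2.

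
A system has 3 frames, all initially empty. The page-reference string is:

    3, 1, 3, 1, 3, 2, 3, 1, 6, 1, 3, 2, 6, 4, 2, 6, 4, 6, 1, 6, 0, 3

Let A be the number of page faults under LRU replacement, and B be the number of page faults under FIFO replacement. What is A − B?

Under LRU: F F . . . F . . F . . F F F . . . . F . F F → 10 faults.
Under FIFO: F F . . . F . . F . F . . F F F . . F . F F → 11 faults.
A − B = 10 − 11 = -1.

-1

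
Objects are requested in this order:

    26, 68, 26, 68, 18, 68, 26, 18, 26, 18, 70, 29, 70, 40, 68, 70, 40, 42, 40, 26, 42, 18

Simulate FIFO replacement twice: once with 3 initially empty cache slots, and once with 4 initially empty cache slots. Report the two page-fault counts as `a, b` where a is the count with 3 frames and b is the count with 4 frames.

3 frames: F F . . F . . . . . F F . F F F . F F F . F → 12 faults.
4 frames: F F . . F . . . . . F F . F F . . F . F . F → 10 faults.
10 < 12: adding a frame reduced faults, as is typical.

12, 10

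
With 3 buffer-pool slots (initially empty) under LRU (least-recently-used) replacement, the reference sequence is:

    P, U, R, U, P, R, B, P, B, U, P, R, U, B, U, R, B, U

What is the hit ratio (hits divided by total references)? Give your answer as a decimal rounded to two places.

0.61

P -> miss, frames [P]
U -> miss, frames [P, U]
R -> miss, frames [P, U, R]
U -> hit
P -> hit
R -> hit
B -> miss, evict U, frames [P, R, B]
P -> hit
B -> hit
U -> miss, evict R, frames [P, B, U]
P -> hit
R -> miss, evict B, frames [U, P, R]
U -> hit
B -> miss, evict P, frames [R, U, B]
U -> hit
R -> hit
B -> hit
U -> hit
Hits: 11 of 18 references → 11/18 = 0.6111.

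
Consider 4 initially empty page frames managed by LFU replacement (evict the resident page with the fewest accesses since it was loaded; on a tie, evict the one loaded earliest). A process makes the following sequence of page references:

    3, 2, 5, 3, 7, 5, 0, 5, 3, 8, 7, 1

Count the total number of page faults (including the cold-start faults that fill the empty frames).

3 -> fault, frames {3}
2 -> fault, frames {3,2}
5 -> fault, frames {3,2,5}
3 -> hit
7 -> fault, frames {3,2,5,7}
5 -> hit
0 -> fault, evict 2, frames {3,5,7,0}
5 -> hit
3 -> hit
8 -> fault, evict 7, frames {3,5,0,8}
7 -> fault, evict 0, frames {3,5,8,7}
1 -> fault, evict 8, frames {3,5,7,1}
Page faults: 8.

8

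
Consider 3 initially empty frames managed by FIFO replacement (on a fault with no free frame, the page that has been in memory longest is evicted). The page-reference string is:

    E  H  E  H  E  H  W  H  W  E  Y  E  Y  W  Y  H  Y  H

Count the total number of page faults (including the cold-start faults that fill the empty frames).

6

E -> miss, frames [E]
H -> miss, frames [E, H]
E -> hit
H -> hit
E -> hit
H -> hit
W -> miss, frames [E, H, W]
H -> hit
W -> hit
E -> hit
Y -> miss, evict E, frames [H, W, Y]
E -> miss, evict H, frames [W, Y, E]
Y -> hit
W -> hit
Y -> hit
H -> miss, evict W, frames [Y, E, H]
Y -> hit
H -> hit
Page faults: 6.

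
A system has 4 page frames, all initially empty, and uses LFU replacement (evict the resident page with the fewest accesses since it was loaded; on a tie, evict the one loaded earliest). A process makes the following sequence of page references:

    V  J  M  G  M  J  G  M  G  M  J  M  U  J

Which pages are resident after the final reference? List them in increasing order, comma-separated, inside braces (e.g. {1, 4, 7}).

{G, J, M, U}

V -> fault, frames (V)
J -> fault, frames (V J)
M -> fault, frames (V J M)
G -> fault, frames (V J M G)
M -> hit
J -> hit
G -> hit
M -> hit
G -> hit
M -> hit
J -> hit
M -> hit
U -> fault, evict V, frames (J M G U)
J -> hit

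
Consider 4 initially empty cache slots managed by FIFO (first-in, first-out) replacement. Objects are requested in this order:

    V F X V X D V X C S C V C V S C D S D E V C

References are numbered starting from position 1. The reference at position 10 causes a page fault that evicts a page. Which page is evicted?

F

pos 1: V: miss, frames {V}
pos 2: F: miss, frames {V,F}
pos 3: X: miss, frames {V,F,X}
pos 4: V: hit
pos 5: X: hit
pos 6: D: miss, frames {V,F,X,D}
pos 7: V: hit
pos 8: X: hit
pos 9: C: miss, evict V, frames {F,X,D,C}
pos 10: S: miss, evict F, frames {X,D,C,S}
At position 10, page F is evicted.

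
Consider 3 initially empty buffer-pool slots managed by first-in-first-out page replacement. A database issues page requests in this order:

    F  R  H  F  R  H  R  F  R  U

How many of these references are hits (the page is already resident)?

6

F: fault, frames (F)
R: fault, frames (F R)
H: fault, frames (F R H)
F: hit
R: hit
H: hit
R: hit
F: hit
R: hit
U: fault, evict F, frames (R H U)
Hits: 6.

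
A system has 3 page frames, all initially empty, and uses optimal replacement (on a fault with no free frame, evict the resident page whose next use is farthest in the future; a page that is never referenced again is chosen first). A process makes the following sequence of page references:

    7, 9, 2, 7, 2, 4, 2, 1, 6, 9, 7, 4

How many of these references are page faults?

7: miss, frames [7]
9: miss, frames [7, 9]
2: miss, frames [7, 9, 2]
7: hit
2: hit
4: miss, evict 7, frames [9, 2, 4]
2: hit
1: miss, evict 2, frames [9, 4, 1]
6: miss, evict 1, frames [9, 4, 6]
9: hit
7: miss, evict 6, frames [9, 4, 7]
4: hit
Page faults: 7.

7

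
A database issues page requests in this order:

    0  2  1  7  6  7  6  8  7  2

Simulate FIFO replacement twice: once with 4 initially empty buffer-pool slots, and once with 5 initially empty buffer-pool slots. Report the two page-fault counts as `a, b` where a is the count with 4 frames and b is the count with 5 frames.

7, 6

4 frames: F F F F F . . F . F → 7 faults.
5 frames: F F F F F . . F . . → 6 faults.
6 < 7: adding a frame reduced faults, as is typical.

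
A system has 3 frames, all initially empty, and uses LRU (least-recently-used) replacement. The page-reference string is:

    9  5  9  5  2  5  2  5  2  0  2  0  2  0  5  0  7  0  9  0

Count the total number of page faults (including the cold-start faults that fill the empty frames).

9 -> miss, frames [9]
5 -> miss, frames [9, 5]
9 -> hit
5 -> hit
2 -> miss, frames [9, 5, 2]
5 -> hit
2 -> hit
5 -> hit
2 -> hit
0 -> miss, evict 9, frames [5, 2, 0]
2 -> hit
0 -> hit
2 -> hit
0 -> hit
5 -> hit
0 -> hit
7 -> miss, evict 2, frames [5, 0, 7]
0 -> hit
9 -> miss, evict 5, frames [7, 0, 9]
0 -> hit
Page faults: 6.

6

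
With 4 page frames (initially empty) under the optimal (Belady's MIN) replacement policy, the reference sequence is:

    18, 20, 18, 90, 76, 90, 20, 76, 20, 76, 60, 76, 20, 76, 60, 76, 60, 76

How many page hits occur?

18: miss, frames (18)
20: miss, frames (18 20)
18: hit
90: miss, frames (18 20 90)
76: miss, frames (18 20 90 76)
90: hit
20: hit
76: hit
20: hit
76: hit
60: miss, evict 90, frames (18 20 76 60)
76: hit
20: hit
76: hit
60: hit
76: hit
60: hit
76: hit
Hits: 13.

13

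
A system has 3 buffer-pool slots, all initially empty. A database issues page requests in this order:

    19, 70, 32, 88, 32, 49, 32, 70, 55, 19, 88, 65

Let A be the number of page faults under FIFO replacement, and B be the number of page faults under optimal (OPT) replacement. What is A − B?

Under FIFO: F F F F . F . F F F F F → 10 faults.
Under OPT: F F F F . F . . F F F F → 9 faults.
A − B = 10 − 9 = 1.

1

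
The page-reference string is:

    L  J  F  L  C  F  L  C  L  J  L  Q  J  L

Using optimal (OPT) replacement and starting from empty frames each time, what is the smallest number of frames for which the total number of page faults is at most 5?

4

f=1: 14 faults
f=2: 8 faults
f=3: 6 faults
f=4: 5 faults
f=5: 5 faults
Smallest f with faults ≤ 5 is 4.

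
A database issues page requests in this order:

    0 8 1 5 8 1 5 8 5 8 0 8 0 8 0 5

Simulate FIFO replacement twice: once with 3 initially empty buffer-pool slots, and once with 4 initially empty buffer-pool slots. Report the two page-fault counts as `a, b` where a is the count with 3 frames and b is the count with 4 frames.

6, 4

3 frames: F F F F . . . . . . F F . . . . → 6 faults.
4 frames: F F F F . . . . . . . . . . . . → 4 faults.
4 < 6: adding a frame reduced faults, as is typical.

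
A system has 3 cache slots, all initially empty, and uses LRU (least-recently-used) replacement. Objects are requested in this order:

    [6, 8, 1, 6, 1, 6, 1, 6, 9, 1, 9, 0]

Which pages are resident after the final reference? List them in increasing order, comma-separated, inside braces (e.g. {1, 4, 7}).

{0, 1, 9}

6 -> fault, frames {6}
8 -> fault, frames {6,8}
1 -> fault, frames {6,8,1}
6 -> hit
1 -> hit
6 -> hit
1 -> hit
6 -> hit
9 -> fault, evict 8, frames {1,6,9}
1 -> hit
9 -> hit
0 -> fault, evict 6, frames {1,9,0}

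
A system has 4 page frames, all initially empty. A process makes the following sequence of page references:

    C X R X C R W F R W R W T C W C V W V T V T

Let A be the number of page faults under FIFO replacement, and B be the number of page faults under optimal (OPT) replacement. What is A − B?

Under FIFO: F F F . . . F F . . . . F F . . F F . . . . → 9 faults.
Under OPT: F F F . . . F F . . . . F . . . F . . . . . → 7 faults.
A − B = 9 − 7 = 2.

2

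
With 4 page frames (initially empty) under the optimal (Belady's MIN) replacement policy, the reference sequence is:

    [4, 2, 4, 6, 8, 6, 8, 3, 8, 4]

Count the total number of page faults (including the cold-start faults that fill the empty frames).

5

4 → fault, frames [4]
2 → fault, frames [4, 2]
4 → hit
6 → fault, frames [4, 2, 6]
8 → fault, frames [4, 2, 6, 8]
6 → hit
8 → hit
3 → fault, evict 6, frames [4, 2, 8, 3]
8 → hit
4 → hit
Page faults: 5.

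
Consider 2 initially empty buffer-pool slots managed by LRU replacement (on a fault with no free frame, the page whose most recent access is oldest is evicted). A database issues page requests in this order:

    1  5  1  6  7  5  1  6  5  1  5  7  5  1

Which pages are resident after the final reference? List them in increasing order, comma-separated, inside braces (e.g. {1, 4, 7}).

{1, 5}

1 -> miss, frames (1)
5 -> miss, frames (1 5)
1 -> hit
6 -> miss, evict 5, frames (1 6)
7 -> miss, evict 1, frames (6 7)
5 -> miss, evict 6, frames (7 5)
1 -> miss, evict 7, frames (5 1)
6 -> miss, evict 5, frames (1 6)
5 -> miss, evict 1, frames (6 5)
1 -> miss, evict 6, frames (5 1)
5 -> hit
7 -> miss, evict 1, frames (5 7)
5 -> hit
1 -> miss, evict 7, frames (5 1)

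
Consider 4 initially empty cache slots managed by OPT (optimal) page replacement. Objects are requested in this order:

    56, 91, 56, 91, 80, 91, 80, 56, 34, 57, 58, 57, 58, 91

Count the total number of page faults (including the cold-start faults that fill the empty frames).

6

56 → miss, frames {56}
91 → miss, frames {56,91}
56 → hit
91 → hit
80 → miss, frames {56,91,80}
91 → hit
80 → hit
56 → hit
34 → miss, frames {56,91,80,34}
57 → miss, evict 34, frames {56,91,80,57}
58 → miss, evict 80, frames {56,91,57,58}
57 → hit
58 → hit
91 → hit
Page faults: 6.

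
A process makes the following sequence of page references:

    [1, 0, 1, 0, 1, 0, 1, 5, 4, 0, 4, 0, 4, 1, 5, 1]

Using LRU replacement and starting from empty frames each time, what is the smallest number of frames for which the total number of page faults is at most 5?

4

f=1: 16 faults
f=2: 7 faults
f=3: 7 faults
f=4: 4 faults
Smallest f with faults ≤ 5 is 4.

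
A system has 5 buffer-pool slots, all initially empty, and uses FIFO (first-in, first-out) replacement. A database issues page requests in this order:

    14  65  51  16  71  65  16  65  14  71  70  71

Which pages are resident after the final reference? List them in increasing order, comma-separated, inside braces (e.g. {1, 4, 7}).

{16, 51, 65, 70, 71}

14 → fault, frames {14}
65 → fault, frames {14,65}
51 → fault, frames {14,65,51}
16 → fault, frames {14,65,51,16}
71 → fault, frames {14,65,51,16,71}
65 → hit
16 → hit
65 → hit
14 → hit
71 → hit
70 → fault, evict 14, frames {65,51,16,71,70}
71 → hit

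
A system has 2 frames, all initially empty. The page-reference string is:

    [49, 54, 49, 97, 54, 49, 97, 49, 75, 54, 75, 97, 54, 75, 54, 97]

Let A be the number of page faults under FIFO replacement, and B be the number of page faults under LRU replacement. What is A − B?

Under FIFO: F F . F . F . . F F . F . F F F → 10 faults.
Under LRU: F F . F F F F . F F . F F F . F → 12 faults.
A − B = 10 − 12 = -2.

-2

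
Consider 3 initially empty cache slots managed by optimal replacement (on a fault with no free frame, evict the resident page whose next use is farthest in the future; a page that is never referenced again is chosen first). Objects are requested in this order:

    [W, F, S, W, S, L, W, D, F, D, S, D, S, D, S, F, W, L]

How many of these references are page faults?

8

W -> fault, frames [W]
F -> fault, frames [W, F]
S -> fault, frames [W, F, S]
W -> hit
S -> hit
L -> fault, evict S, frames [W, F, L]
W -> hit
D -> fault, evict L, frames [W, F, D]
F -> hit
D -> hit
S -> fault, evict W, frames [F, D, S]
D -> hit
S -> hit
D -> hit
S -> hit
F -> hit
W -> fault, evict S, frames [F, D, W]
L -> fault, evict W, frames [F, D, L]
Page faults: 8.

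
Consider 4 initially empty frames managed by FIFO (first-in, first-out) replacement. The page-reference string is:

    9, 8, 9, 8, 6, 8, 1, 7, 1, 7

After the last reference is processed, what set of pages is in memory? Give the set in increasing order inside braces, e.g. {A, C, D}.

9 → fault, frames {9}
8 → fault, frames {9,8}
9 → hit
8 → hit
6 → fault, frames {9,8,6}
8 → hit
1 → fault, frames {9,8,6,1}
7 → fault, evict 9, frames {8,6,1,7}
1 → hit
7 → hit

{1, 6, 7, 8}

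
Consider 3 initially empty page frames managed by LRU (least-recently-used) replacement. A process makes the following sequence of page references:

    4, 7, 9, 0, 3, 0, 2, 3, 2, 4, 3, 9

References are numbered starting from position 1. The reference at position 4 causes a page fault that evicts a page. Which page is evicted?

4

pos 1: 4: fault, frames {4}
pos 2: 7: fault, frames {4,7}
pos 3: 9: fault, frames {4,7,9}
pos 4: 0: fault, evict 4, frames {7,9,0}
At position 4, page 4 is evicted.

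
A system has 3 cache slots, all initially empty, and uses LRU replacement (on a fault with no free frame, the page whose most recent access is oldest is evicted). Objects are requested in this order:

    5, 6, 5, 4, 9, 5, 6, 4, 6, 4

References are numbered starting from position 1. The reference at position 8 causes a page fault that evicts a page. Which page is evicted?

pos 1: 5: miss, frames [5]
pos 2: 6: miss, frames [5, 6]
pos 3: 5: hit
pos 4: 4: miss, frames [6, 5, 4]
pos 5: 9: miss, evict 6, frames [5, 4, 9]
pos 6: 5: hit
pos 7: 6: miss, evict 4, frames [9, 5, 6]
pos 8: 4: miss, evict 9, frames [5, 6, 4]
At position 8, page 9 is evicted.

9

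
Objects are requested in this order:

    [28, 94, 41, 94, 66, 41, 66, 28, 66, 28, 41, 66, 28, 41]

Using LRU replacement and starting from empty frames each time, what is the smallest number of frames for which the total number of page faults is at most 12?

f=1: 14 faults
f=2: 10 faults
f=3: 5 faults
f=4: 4 faults
Smallest f with faults ≤ 12 is 2.

2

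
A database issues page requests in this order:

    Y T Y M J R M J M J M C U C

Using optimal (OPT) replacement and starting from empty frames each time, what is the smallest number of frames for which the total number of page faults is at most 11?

f=1: 14 faults
f=2: 8 faults
f=3: 7 faults
f=4: 7 faults
f=5: 7 faults
f=6: 7 faults
f=7: 7 faults
Smallest f with faults ≤ 11 is 2.

2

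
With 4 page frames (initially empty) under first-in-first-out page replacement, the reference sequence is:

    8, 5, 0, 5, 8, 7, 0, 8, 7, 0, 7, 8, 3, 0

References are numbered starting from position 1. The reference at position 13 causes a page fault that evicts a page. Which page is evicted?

8

pos 1: 8 -> miss, frames (8)
pos 2: 5 -> miss, frames (8 5)
pos 3: 0 -> miss, frames (8 5 0)
pos 4: 5 -> hit
pos 5: 8 -> hit
pos 6: 7 -> miss, frames (8 5 0 7)
pos 7: 0 -> hit
pos 8: 8 -> hit
pos 9: 7 -> hit
pos 10: 0 -> hit
pos 11: 7 -> hit
pos 12: 8 -> hit
pos 13: 3 -> miss, evict 8, frames (5 0 7 3)
At position 13, page 8 is evicted.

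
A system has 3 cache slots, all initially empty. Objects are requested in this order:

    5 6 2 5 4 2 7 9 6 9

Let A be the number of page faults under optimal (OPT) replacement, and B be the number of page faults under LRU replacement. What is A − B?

Under OPT: F F F . F . F F . . → 6 faults.
Under LRU: F F F . F . F F F . → 7 faults.
A − B = 6 − 7 = -1.

-1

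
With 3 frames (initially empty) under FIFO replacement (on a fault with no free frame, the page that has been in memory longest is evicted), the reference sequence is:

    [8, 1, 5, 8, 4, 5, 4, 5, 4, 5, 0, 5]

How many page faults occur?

8 → miss, frames {8}
1 → miss, frames {8,1}
5 → miss, frames {8,1,5}
8 → hit
4 → miss, evict 8, frames {1,5,4}
5 → hit
4 → hit
5 → hit
4 → hit
5 → hit
0 → miss, evict 1, frames {5,4,0}
5 → hit
Page faults: 5.

5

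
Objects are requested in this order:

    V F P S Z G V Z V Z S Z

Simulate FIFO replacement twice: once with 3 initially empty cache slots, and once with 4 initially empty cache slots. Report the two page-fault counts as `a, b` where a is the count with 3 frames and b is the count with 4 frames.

3 frames: F F F F F F F . . . F F → 9 faults.
4 frames: F F F F F F F . . . . . → 7 faults.
7 < 9: adding a frame reduced faults, as is typical.

9, 7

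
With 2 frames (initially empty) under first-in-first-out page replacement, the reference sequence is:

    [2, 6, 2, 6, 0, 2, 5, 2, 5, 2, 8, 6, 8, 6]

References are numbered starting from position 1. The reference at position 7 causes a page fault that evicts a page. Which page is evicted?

pos 1: 2 -> miss, frames (2)
pos 2: 6 -> miss, frames (2 6)
pos 3: 2 -> hit
pos 4: 6 -> hit
pos 5: 0 -> miss, evict 2, frames (6 0)
pos 6: 2 -> miss, evict 6, frames (0 2)
pos 7: 5 -> miss, evict 0, frames (2 5)
At position 7, page 0 is evicted.

0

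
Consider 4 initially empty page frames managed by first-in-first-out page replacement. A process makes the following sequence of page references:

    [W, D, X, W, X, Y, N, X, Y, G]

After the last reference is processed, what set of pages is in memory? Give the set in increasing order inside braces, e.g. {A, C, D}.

{G, N, X, Y}

W -> miss, frames {W}
D -> miss, frames {W,D}
X -> miss, frames {W,D,X}
W -> hit
X -> hit
Y -> miss, frames {W,D,X,Y}
N -> miss, evict W, frames {D,X,Y,N}
X -> hit
Y -> hit
G -> miss, evict D, frames {X,Y,N,G}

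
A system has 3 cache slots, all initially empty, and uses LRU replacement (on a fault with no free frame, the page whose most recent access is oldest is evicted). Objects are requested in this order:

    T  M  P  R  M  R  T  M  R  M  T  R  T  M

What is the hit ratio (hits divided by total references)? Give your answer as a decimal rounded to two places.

T → fault, frames (T)
M → fault, frames (T M)
P → fault, frames (T M P)
R → fault, evict T, frames (M P R)
M → hit
R → hit
T → fault, evict P, frames (M R T)
M → hit
R → hit
M → hit
T → hit
R → hit
T → hit
M → hit
Hits: 9 of 14 references → 9/14 = 0.6429.

0.64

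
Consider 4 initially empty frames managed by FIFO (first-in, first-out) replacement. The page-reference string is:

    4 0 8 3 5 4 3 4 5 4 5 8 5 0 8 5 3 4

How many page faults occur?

9

4: miss, frames {4}
0: miss, frames {4,0}
8: miss, frames {4,0,8}
3: miss, frames {4,0,8,3}
5: miss, evict 4, frames {0,8,3,5}
4: miss, evict 0, frames {8,3,5,4}
3: hit
4: hit
5: hit
4: hit
5: hit
8: hit
5: hit
0: miss, evict 8, frames {3,5,4,0}
8: miss, evict 3, frames {5,4,0,8}
5: hit
3: miss, evict 5, frames {4,0,8,3}
4: hit
Page faults: 9.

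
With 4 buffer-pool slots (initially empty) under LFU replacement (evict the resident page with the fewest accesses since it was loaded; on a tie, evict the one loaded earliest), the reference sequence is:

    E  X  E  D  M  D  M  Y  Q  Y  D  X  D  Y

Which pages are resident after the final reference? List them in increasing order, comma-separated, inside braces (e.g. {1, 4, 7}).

E: miss, frames {E}
X: miss, frames {E,X}
E: hit
D: miss, frames {E,X,D}
M: miss, frames {E,X,D,M}
D: hit
M: hit
Y: miss, evict X, frames {E,D,M,Y}
Q: miss, evict Y, frames {E,D,M,Q}
Y: miss, evict Q, frames {E,D,M,Y}
D: hit
X: miss, evict Y, frames {E,D,M,X}
D: hit
Y: miss, evict X, frames {E,D,M,Y}

{D, E, M, Y}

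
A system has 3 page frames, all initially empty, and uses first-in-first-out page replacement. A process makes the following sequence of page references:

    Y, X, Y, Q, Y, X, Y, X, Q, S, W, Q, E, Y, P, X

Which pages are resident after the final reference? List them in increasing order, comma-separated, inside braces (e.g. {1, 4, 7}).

{P, X, Y}

Y → fault, frames [Y]
X → fault, frames [Y, X]
Y → hit
Q → fault, frames [Y, X, Q]
Y → hit
X → hit
Y → hit
X → hit
Q → hit
S → fault, evict Y, frames [X, Q, S]
W → fault, evict X, frames [Q, S, W]
Q → hit
E → fault, evict Q, frames [S, W, E]
Y → fault, evict S, frames [W, E, Y]
P → fault, evict W, frames [E, Y, P]
X → fault, evict E, frames [Y, P, X]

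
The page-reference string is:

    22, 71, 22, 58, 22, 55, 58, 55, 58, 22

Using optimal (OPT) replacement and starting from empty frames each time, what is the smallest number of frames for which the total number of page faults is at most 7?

2

f=1: 10 faults
f=2: 5 faults
f=3: 4 faults
f=4: 4 faults
Smallest f with faults ≤ 7 is 2.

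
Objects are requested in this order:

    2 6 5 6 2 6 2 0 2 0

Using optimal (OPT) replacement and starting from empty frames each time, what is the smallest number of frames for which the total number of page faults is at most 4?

f=1: 10 faults
f=2: 5 faults
f=3: 4 faults
f=4: 4 faults
Smallest f with faults ≤ 4 is 3.

3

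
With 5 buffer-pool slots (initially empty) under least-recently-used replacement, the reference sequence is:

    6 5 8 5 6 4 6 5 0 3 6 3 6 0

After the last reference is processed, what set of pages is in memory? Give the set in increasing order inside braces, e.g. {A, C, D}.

{0, 3, 4, 5, 6}

6 -> miss, frames (6)
5 -> miss, frames (6 5)
8 -> miss, frames (6 5 8)
5 -> hit
6 -> hit
4 -> miss, frames (8 5 6 4)
6 -> hit
5 -> hit
0 -> miss, frames (8 4 6 5 0)
3 -> miss, evict 8, frames (4 6 5 0 3)
6 -> hit
3 -> hit
6 -> hit
0 -> hit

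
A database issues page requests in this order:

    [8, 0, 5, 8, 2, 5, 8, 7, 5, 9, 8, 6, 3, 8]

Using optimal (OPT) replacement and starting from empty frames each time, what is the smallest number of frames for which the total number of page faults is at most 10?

2

f=1: 14 faults
f=2: 10 faults
f=3: 8 faults
f=4: 8 faults
f=5: 8 faults
f=6: 8 faults
f=7: 8 faults
f=8: 8 faults
Smallest f with faults ≤ 10 is 2.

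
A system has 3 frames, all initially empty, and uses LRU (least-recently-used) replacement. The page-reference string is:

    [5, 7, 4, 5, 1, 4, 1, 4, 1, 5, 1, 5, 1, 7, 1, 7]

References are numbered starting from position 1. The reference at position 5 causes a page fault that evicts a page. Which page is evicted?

pos 1: 5 -> miss, frames {5}
pos 2: 7 -> miss, frames {5,7}
pos 3: 4 -> miss, frames {5,7,4}
pos 4: 5 -> hit
pos 5: 1 -> miss, evict 7, frames {4,5,1}
At position 5, page 7 is evicted.

7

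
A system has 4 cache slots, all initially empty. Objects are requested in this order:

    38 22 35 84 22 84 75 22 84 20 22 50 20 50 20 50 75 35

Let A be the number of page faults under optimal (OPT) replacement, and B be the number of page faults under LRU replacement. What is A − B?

-2

Under OPT: F F F F . . F . . F . F . . . . . . → 7 faults.
Under LRU: F F F F . . F . . F . F . . . . F F → 9 faults.
A − B = 7 − 9 = -2.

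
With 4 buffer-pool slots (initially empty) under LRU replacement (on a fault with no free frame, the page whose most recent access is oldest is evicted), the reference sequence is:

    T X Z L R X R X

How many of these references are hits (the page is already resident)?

3

T: fault, frames [T]
X: fault, frames [T, X]
Z: fault, frames [T, X, Z]
L: fault, frames [T, X, Z, L]
R: fault, evict T, frames [X, Z, L, R]
X: hit
R: hit
X: hit
Hits: 3.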